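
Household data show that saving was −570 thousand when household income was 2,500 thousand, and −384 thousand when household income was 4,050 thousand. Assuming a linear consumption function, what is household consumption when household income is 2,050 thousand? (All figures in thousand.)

C = 2674

MPS = ΔS/ΔY = (-384 − (-570))/(4050 − 2500) = 186/1550 = 0.12
MPC = 1 − MPS = 0.88
Autonomous saving = -570 − 0.12(2500) = -870, so a = 870
C = 870 + 0.88(2050) = 870 + 1804 = 2674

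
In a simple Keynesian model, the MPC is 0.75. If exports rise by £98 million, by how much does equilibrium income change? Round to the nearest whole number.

The multiplier is 1/(1 − MPC) = 1/0.25.
ΔY = 98/0.25 = 392.00 ≈ 392

ΔY ≈ 392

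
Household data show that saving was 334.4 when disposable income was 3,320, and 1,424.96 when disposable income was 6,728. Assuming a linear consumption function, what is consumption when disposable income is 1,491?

MPS = ΔS/ΔY = (1424.96 − 334.4)/(6728 − 3320) = 1090.56/3408 = 0.32
MPC = 1 − MPS = 0.68
Autonomous saving = 334.4 − 0.32(3320) = -728, so a = 728
C = 728 + 0.68(1491) = 728 + 1013.88 = 1741.88

C = 1741.88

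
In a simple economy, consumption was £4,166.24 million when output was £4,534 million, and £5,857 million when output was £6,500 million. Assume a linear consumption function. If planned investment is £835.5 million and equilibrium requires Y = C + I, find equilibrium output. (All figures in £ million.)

Y = 7875

MPC = (5857 − 4166.24)/(6500 − 4534) = 1690.76/1966 = 0.86
a = 4166.24 − 0.86(4534) = 267
Equilibrium: Y = 267 + 0.86Y + 835.5
0.14Y = 1102.5, so Y = 1102.5/0.14 = 7875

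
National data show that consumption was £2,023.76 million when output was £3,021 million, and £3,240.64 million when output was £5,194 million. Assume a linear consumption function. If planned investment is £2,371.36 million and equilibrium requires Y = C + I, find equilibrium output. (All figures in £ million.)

Y = 6144

MPC = (3240.64 − 2023.76)/(5194 − 3021) = 1216.88/2173 = 0.56
a = 2023.76 − 0.56(3021) = 332
Equilibrium: Y = 332 + 0.56Y + 2371.36
0.44Y = 2703.36, so Y = 2703.36/0.44 = 6144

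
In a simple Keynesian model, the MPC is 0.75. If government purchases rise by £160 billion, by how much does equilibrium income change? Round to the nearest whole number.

The multiplier is 1/(1 − MPC) = 1/0.25.
ΔY = 160/0.25 = 640.00 ≈ 640

ΔY ≈ 640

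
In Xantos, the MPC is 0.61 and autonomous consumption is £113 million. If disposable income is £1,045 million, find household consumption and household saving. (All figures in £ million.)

C = 750.45; S = 294.55

C = 113 + 0.61(1045) = 113 + 637.45 = 750.45
S = Y − C = 1045 − 750.45 = 294.55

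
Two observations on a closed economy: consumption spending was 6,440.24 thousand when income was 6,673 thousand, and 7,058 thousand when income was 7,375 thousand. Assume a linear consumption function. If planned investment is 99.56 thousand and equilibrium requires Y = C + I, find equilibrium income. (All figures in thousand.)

MPC = (7058 − 6440.24)/(7375 − 6673) = 617.76/702 = 0.88
a = 6440.24 − 0.88(6673) = 568
Equilibrium: Y = 568 + 0.88Y + 99.56
0.12Y = 667.56, so Y = 667.56/0.12 = 5563

Y = 5563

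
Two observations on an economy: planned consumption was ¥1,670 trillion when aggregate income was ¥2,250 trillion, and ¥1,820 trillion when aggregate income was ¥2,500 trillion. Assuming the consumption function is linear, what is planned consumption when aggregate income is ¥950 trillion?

C = 890

MPC = (1820 − 1670)/(2500 − 2250) = 150/250 = 0.6
a = 1670 − 0.6(2250) = 1670 − 1350 = 320
C = 320 + 0.6(950) = 320 + 570 = 890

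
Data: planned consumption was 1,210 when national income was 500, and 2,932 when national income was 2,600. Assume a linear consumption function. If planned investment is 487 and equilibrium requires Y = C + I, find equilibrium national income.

Y = 7150

MPC = (2932 − 1210)/(2600 − 500) = 1722/2100 = 0.82
a = 1210 − 0.82(500) = 800
Equilibrium: Y = 800 + 0.82Y + 487
0.18Y = 1287, so Y = 1287/0.18 = 7150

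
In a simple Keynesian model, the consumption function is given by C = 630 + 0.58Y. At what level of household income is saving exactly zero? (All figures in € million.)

At break-even, C = Y: 630 + 0.58Y = Y
0.42Y = 630, so Y = 630/0.42 = 1500

Y = 1500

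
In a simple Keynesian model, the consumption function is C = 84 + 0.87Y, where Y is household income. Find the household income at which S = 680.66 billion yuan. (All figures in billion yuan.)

S = Y − C = -84 + 0.13Y
-84 + 0.13Y = 680.66, so 0.13Y = 764.66 and Y = 5882

Y = 5882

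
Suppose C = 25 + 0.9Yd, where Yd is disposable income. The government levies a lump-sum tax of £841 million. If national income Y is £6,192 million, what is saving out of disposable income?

Yd = Y − T = 6192 − 841 = 5351
C = 25 + 0.9(5351) = 25 + 4815.9 = 4840.9
S = Yd − C = 5351 − 4840.9 = 510.1

S = 510.1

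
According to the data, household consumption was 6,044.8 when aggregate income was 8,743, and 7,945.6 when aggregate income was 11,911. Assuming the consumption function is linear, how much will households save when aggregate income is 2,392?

S = 157.8

MPC = (7945.6 − 6044.8)/(11911 − 8743) = 1900.8/3168 = 0.6
a = 6044.8 − 0.6(8743) = 6044.8 − 5245.8 = 799
C = 799 + 0.6(2392) = 2234.2
S = 2392 − 2234.2 = 157.8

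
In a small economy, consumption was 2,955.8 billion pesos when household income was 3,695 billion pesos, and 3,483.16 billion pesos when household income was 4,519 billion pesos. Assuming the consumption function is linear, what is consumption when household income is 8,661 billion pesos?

C = 6134.04

MPC = (3483.16 − 2955.8)/(4519 − 3695) = 527.36/824 = 0.64
a = 2955.8 − 0.64(3695) = 2955.8 − 2364.8 = 591
C = 591 + 0.64(8661) = 591 + 5543.04 = 6134.04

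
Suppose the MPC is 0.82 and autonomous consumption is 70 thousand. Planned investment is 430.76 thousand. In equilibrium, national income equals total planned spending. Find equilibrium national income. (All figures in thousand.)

Y = 2782

Y = C + I = 70 + 0.82Y + 430.76
Y − 0.82Y = 500.76
0.18Y = 500.76, so Y = 500.76/0.18 = 2782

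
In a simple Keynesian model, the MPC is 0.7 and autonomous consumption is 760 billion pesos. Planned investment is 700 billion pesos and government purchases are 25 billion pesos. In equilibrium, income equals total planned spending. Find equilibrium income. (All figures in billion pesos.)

Y = C + I + G = 760 + 0.7Y + 700 + 25
Y − 0.7Y = 1485
0.3Y = 1485, so Y = 1485/0.3 = 4950

Y = 4950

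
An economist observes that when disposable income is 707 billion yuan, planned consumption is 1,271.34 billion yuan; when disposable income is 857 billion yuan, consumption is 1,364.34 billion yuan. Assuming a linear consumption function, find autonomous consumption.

a = 833

MPC = ΔC/ΔY = (1364.34 − 1271.34)/(857 − 707) = 93/150 = 0.62
a = C − MPC·Y = 1271.34 − 0.62(707) = 1271.34 − 438.34 = 833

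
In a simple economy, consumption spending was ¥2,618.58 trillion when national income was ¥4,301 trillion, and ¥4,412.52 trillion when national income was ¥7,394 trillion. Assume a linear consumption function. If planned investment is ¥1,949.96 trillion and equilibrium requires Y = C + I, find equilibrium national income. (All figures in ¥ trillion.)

MPC = (4412.52 − 2618.58)/(7394 − 4301) = 1793.94/3093 = 0.58
a = 2618.58 − 0.58(4301) = 124
Equilibrium: Y = 124 + 0.58Y + 1949.96
0.42Y = 2073.96, so Y = 2073.96/0.42 = 4938

Y = 4938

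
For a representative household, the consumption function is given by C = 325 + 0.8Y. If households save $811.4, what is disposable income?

Y = 5682

S = Y − C = -325 + 0.2Y
-325 + 0.2Y = 811.4, so 0.2Y = 1136.4 and Y = 5682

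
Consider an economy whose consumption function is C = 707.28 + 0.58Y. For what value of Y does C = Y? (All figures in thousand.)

Y = 1684

At break-even, C = Y: 707.28 + 0.58Y = Y
0.42Y = 707.28, so Y = 707.28/0.42 = 1684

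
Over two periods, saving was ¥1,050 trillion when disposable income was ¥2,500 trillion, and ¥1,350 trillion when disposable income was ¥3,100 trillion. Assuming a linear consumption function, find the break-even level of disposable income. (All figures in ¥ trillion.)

MPS = ΔS/ΔY = (1350 − 1050)/(3100 − 2500) = 300/600 = 0.5
MPC = 1 − MPS = 0.5
From S(2500) = 1050: −a + 0.5(2500) = 1050, so a = 1250 − 1050 = 200
Break-even (S = 0): Y = a/MPS = 200/0.5 = 400

Y = 400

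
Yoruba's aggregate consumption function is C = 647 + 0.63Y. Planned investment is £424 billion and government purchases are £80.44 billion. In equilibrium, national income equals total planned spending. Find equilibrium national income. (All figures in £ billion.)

Y = 3112

Y = C + I + G = 647 + 0.63Y + 424 + 80.44
Y − 0.63Y = 1151.44
0.37Y = 1151.44, so Y = 1151.44/0.37 = 3112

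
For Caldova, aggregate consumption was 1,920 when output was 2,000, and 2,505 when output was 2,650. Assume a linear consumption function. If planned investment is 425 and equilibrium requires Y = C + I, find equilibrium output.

MPC = (2505 − 1920)/(2650 − 2000) = 585/650 = 0.9
a = 1920 − 0.9(2000) = 120
Equilibrium: Y = 120 + 0.9Y + 425
0.1Y = 545, so Y = 545/0.1 = 5450

Y = 5450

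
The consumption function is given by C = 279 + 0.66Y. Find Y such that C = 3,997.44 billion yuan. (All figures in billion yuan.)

Y = 5634

279 + 0.66Y = 3997.44
0.66Y = 3718.44, so Y = 3718.44/0.66 = 5634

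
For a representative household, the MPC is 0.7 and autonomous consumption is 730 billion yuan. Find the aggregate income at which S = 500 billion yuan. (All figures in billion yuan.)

S = Y − C = -730 + 0.3Y
-730 + 0.3Y = 500, so 0.3Y = 1230 and Y = 4100

Y = 4100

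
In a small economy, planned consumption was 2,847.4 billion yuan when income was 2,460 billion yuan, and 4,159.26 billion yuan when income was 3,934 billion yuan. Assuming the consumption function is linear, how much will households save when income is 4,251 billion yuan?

MPC = (4159.26 − 2847.4)/(3934 − 2460) = 1311.86/1474 = 0.89
a = 2847.4 − 0.89(2460) = 2847.4 − 2189.4 = 658
C = 658 + 0.89(4251) = 4441.39
S = 4251 − 4441.39 = -190.39

S = -190.39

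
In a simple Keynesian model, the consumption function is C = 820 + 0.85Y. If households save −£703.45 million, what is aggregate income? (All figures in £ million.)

S = Y − C = -820 + 0.15Y
-820 + 0.15Y = -703.45, so 0.15Y = 116.55 and Y = 777

Y = 777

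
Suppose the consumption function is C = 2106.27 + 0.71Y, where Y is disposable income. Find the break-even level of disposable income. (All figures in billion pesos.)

Y = 7263

At break-even, C = Y: 2106.27 + 0.71Y = Y
0.29Y = 2106.27, so Y = 2106.27/0.29 = 7263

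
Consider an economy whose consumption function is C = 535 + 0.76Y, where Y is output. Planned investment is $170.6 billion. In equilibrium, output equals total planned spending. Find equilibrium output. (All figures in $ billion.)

Y = C + I = 535 + 0.76Y + 170.6
Y − 0.76Y = 705.6
0.24Y = 705.6, so Y = 705.6/0.24 = 2940

Y = 2940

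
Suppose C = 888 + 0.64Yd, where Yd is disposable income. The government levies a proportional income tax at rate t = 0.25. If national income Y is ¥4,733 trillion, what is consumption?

C = 3159.84

Yd = (1 − 0.25)(4733) = 0.75(4733) = 3549.75
C = 888 + 0.64(3549.75) = 888 + 2271.84 = 3159.84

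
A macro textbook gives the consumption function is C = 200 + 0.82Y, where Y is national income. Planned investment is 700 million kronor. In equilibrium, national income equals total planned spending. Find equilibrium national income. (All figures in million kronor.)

Y = 5000

Y = C + I = 200 + 0.82Y + 700
Y − 0.82Y = 900
0.18Y = 900, so Y = 900/0.18 = 5000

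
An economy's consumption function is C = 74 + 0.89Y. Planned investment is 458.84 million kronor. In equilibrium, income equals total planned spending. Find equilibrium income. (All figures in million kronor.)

Y = C + I = 74 + 0.89Y + 458.84
Y − 0.89Y = 532.84
0.11Y = 532.84, so Y = 532.84/0.11 = 4844

Y = 4844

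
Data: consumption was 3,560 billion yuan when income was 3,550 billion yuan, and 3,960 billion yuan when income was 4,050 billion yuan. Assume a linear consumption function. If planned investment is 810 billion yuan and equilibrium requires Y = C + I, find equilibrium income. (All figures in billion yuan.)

MPC = (3960 − 3560)/(4050 − 3550) = 400/500 = 0.8
a = 3560 − 0.8(3550) = 720
Equilibrium: Y = 720 + 0.8Y + 810
0.2Y = 1530, so Y = 1530/0.2 = 7650

Y = 7650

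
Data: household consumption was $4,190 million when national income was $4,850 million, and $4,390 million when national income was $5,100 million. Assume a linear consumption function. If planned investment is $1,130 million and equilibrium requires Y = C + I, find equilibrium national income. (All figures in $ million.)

MPC = (4390 − 4190)/(5100 − 4850) = 200/250 = 0.8
a = 4190 − 0.8(4850) = 310
Equilibrium: Y = 310 + 0.8Y + 1130
0.2Y = 1440, so Y = 1440/0.2 = 7200

Y = 7200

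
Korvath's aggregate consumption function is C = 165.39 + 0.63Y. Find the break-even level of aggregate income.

At break-even, C = Y: 165.39 + 0.63Y = Y
0.37Y = 165.39, so Y = 165.39/0.37 = 447

Y = 447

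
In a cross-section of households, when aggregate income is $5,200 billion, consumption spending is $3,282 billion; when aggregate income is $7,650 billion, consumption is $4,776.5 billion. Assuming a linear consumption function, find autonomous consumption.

MPC = ΔC/ΔY = (4776.5 − 3282)/(7650 − 5200) = 1494.5/2450 = 0.61
a = C − MPC·Y = 3282 − 0.61(5200) = 3282 − 3172 = 110

a = 110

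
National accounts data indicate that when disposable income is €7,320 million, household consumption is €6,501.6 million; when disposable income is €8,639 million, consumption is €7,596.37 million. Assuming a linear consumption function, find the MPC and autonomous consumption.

MPC = ΔC/ΔY = (7596.37 − 6501.6)/(8639 − 7320) = 1094.77/1319 = 0.83
a = C − MPC·Y = 6501.6 − 0.83(7320) = 6501.6 − 6075.6 = 426

MPC = 0.83; a = 426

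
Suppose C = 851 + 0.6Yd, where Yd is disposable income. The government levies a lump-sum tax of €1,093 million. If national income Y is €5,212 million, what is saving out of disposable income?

Yd = Y − T = 5212 − 1093 = 4119
C = 851 + 0.6(4119) = 851 + 2471.4 = 3322.4
S = Yd − C = 4119 − 3322.4 = 796.6

S = 796.6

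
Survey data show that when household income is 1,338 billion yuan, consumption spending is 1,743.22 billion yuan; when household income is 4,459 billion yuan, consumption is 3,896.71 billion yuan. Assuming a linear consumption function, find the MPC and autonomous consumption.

MPC = ΔC/ΔY = (3896.71 − 1743.22)/(4459 − 1338) = 2153.49/3121 = 0.69
a = C − MPC·Y = 1743.22 − 0.69(1338) = 1743.22 − 923.22 = 820

MPC = 0.69; a = 820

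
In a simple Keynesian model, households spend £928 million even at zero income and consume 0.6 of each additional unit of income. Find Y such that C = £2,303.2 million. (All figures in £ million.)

Y = 2292

928 + 0.6Y = 2303.2
0.6Y = 1375.2, so Y = 1375.2/0.6 = 2292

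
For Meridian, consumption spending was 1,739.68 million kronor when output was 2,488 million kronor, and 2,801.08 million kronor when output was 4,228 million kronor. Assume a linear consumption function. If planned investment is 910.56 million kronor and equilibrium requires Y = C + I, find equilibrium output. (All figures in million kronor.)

MPC = (2801.08 − 1739.68)/(4228 − 2488) = 1061.4/1740 = 0.61
a = 1739.68 − 0.61(2488) = 222
Equilibrium: Y = 222 + 0.61Y + 910.56
0.39Y = 1132.56, so Y = 1132.56/0.39 = 2904

Y = 2904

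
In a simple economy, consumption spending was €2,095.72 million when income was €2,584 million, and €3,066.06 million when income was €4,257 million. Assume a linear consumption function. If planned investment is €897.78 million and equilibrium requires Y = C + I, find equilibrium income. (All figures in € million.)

MPC = (3066.06 − 2095.72)/(4257 − 2584) = 970.34/1673 = 0.58
a = 2095.72 − 0.58(2584) = 597
Equilibrium: Y = 597 + 0.58Y + 897.78
0.42Y = 1494.78, so Y = 1494.78/0.42 = 3559

Y = 3559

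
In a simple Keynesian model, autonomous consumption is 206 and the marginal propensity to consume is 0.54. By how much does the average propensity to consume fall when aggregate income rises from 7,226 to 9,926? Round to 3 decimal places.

ΔAPC = 0.008

At Y = 7226: C = 206 + 0.54(7226) = 4108.04, APC = 4108.04/7226 = 0.5685
At Y = 9926: C = 5566.04, APC = 5566.04/9926 = 0.5608
Fall in APC = 0.5685 − 0.5608 = 0.0077 ≈ 0.008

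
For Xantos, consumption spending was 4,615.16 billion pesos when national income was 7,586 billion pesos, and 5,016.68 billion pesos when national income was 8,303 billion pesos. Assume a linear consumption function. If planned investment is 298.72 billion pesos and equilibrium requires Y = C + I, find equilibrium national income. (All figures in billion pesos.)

Y = 1513

MPC = (5016.68 − 4615.16)/(8303 − 7586) = 401.52/717 = 0.56
a = 4615.16 − 0.56(7586) = 367
Equilibrium: Y = 367 + 0.56Y + 298.72
0.44Y = 665.72, so Y = 665.72/0.44 = 1513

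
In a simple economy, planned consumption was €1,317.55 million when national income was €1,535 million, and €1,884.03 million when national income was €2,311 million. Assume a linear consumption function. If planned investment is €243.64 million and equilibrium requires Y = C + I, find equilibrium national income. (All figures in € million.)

MPC = (1884.03 − 1317.55)/(2311 − 1535) = 566.48/776 = 0.73
a = 1317.55 − 0.73(1535) = 197
Equilibrium: Y = 197 + 0.73Y + 243.64
0.27Y = 440.64, so Y = 440.64/0.27 = 1632

Y = 1632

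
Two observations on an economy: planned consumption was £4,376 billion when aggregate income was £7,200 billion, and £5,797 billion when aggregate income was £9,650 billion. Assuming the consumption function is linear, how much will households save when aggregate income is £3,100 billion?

MPC = (5797 − 4376)/(9650 − 7200) = 1421/2450 = 0.58
a = 4376 − 0.58(7200) = 4376 − 4176 = 200
C = 200 + 0.58(3100) = 1998
S = 3100 − 1998 = 1102

S = 1102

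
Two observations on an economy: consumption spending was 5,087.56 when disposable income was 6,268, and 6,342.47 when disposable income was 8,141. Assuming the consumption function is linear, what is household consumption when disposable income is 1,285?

C = 1748.95

MPC = (6342.47 − 5087.56)/(8141 − 6268) = 1254.91/1873 = 0.67
a = 5087.56 − 0.67(6268) = 5087.56 − 4199.56 = 888
C = 888 + 0.67(1285) = 888 + 860.95 = 1748.95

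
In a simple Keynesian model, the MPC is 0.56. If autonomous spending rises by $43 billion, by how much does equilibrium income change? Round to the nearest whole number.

The multiplier is 1/(1 − MPC) = 1/0.44.
ΔY = 43/0.44 = 97.73 ≈ 98

ΔY ≈ 98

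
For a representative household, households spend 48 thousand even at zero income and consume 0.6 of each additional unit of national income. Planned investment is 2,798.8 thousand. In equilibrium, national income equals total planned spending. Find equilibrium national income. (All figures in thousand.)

Y = C + I = 48 + 0.6Y + 2798.8
Y − 0.6Y = 2846.8
0.4Y = 2846.8, so Y = 2846.8/0.4 = 7117

Y = 7117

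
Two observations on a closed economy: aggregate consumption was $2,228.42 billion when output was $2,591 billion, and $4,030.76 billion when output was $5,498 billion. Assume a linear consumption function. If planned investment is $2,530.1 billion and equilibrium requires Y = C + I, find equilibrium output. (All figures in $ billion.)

Y = 8295

MPC = (4030.76 − 2228.42)/(5498 − 2591) = 1802.34/2907 = 0.62
a = 2228.42 − 0.62(2591) = 622
Equilibrium: Y = 622 + 0.62Y + 2530.1
0.38Y = 3152.1, so Y = 3152.1/0.38 = 8295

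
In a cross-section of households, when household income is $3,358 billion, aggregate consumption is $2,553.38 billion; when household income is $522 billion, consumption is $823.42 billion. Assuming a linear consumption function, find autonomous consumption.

MPC = ΔC/ΔY = (2553.38 − 823.42)/(3358 − 522) = 1729.96/2836 = 0.61
a = C − MPC·Y = 823.42 − 0.61(522) = 823.42 − 318.42 = 505

a = 505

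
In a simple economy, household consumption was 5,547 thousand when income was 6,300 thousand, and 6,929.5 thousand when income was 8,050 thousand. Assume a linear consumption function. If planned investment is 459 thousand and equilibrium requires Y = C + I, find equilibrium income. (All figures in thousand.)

Y = 4900

MPC = (6929.5 − 5547)/(8050 − 6300) = 1382.5/1750 = 0.79
a = 5547 − 0.79(6300) = 570
Equilibrium: Y = 570 + 0.79Y + 459
0.21Y = 1029, so Y = 1029/0.21 = 4900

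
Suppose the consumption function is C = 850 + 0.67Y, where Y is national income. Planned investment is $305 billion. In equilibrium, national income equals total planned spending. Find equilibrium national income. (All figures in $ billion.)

Y = C + I = 850 + 0.67Y + 305
Y − 0.67Y = 1155
0.33Y = 1155, so Y = 1155/0.33 = 3500

Y = 3500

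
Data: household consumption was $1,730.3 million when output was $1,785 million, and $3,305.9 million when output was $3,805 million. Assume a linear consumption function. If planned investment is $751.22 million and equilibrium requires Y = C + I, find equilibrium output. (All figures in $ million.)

MPC = (3305.9 − 1730.3)/(3805 − 1785) = 1575.6/2020 = 0.78
a = 1730.3 − 0.78(1785) = 338
Equilibrium: Y = 338 + 0.78Y + 751.22
0.22Y = 1089.22, so Y = 1089.22/0.22 = 4951

Y = 4951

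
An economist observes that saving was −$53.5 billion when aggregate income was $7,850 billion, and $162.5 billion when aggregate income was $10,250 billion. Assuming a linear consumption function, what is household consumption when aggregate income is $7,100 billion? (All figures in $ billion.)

C = 7221

MPS = ΔS/ΔY = (162.5 − (-53.5))/(10250 − 7850) = 216/2400 = 0.09
MPC = 1 − MPS = 0.91
Autonomous saving = -53.5 − 0.09(7850) = -760, so a = 760
C = 760 + 0.91(7100) = 760 + 6461 = 7221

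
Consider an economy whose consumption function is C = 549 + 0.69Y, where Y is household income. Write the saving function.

S = Y − C = Y − (549 + 0.69Y) = -549 + (1 − 0.69)Y

S = -549 + 0.31Y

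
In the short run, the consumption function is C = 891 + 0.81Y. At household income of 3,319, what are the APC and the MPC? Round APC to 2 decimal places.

MPC = 0.81 (the slope of the consumption function)
C = 891 + 0.81(3319) = 3579.39, so APC = 3579.39/3319 = 1.08

APC = 1.08; MPC = 0.81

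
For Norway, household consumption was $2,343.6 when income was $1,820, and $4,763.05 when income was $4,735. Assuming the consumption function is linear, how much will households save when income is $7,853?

MPC = (4763.05 − 2343.6)/(4735 − 1820) = 2419.45/2915 = 0.83
a = 2343.6 − 0.83(1820) = 2343.6 − 1510.6 = 833
C = 833 + 0.83(7853) = 7350.99
S = 7853 − 7350.99 = 502.01

S = 502.01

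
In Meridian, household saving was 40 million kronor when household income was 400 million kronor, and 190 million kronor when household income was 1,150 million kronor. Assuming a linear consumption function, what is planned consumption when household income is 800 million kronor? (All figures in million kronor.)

MPS = ΔS/ΔY = (190 − 40)/(1150 − 400) = 150/750 = 0.2
MPC = 1 − MPS = 0.8
Autonomous saving = 40 − 0.2(400) = -40, so a = 40
C = 40 + 0.8(800) = 40 + 640 = 680

C = 680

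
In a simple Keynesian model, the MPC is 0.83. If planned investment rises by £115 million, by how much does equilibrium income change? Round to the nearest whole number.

The multiplier is 1/(1 − MPC) = 1/0.17.
ΔY = 115/0.17 = 676.47 ≈ 676

ΔY ≈ 676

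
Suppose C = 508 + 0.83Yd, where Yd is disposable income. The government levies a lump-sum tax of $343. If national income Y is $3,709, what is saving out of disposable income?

S = 64.22

Yd = Y − T = 3709 − 343 = 3366
C = 508 + 0.83(3366) = 508 + 2793.78 = 3301.78
S = Yd − C = 3366 − 3301.78 = 64.22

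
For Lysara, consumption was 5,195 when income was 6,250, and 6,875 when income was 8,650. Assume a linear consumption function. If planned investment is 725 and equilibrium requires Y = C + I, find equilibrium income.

MPC = (6875 − 5195)/(8650 − 6250) = 1680/2400 = 0.7
a = 5195 − 0.7(6250) = 820
Equilibrium: Y = 820 + 0.7Y + 725
0.3Y = 1545, so Y = 1545/0.3 = 5150

Y = 5150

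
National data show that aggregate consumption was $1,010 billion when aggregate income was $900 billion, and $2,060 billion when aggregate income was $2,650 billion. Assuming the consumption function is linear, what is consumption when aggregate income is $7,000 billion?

MPC = (2060 − 1010)/(2650 − 900) = 1050/1750 = 0.6
a = 1010 − 0.6(900) = 1010 − 540 = 470
C = 470 + 0.6(7000) = 470 + 4200 = 4670

C = 4670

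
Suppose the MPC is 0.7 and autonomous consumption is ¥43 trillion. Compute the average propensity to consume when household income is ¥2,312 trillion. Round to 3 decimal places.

C = 43 + 0.7(2312) = 1661.4
APC = C/Y = 1661.4/2312 = 0.719

APC = 0.719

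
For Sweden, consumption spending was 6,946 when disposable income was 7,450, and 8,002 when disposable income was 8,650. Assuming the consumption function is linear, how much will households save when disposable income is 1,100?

S = -258

MPC = (8002 − 6946)/(8650 − 7450) = 1056/1200 = 0.88
a = 6946 − 0.88(7450) = 6946 − 6556 = 390
C = 390 + 0.88(1100) = 1358
S = 1100 − 1358 = -258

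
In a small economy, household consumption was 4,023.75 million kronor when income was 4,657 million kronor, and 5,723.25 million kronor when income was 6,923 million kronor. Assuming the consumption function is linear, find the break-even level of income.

MPC = (5723.25 − 4023.75)/(6923 − 4657) = 1699.5/2266 = 0.75
a = 4023.75 − 0.75(4657) = 4023.75 − 3492.75 = 531
Break-even: Y = a/(1−MPC) = 531/0.25 = 2124

Y = 2124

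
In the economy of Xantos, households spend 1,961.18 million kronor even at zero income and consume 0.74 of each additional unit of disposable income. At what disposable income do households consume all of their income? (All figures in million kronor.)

Y = 7543

At break-even, C = Y: 1961.18 + 0.74Y = Y
0.26Y = 1961.18, so Y = 1961.18/0.26 = 7543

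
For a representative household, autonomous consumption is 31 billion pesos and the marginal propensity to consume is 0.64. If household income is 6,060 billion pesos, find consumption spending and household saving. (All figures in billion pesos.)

C = 3909.4; S = 2150.6

C = 31 + 0.64(6060) = 31 + 3878.4 = 3909.4
S = Y − C = 6060 − 3909.4 = 2150.6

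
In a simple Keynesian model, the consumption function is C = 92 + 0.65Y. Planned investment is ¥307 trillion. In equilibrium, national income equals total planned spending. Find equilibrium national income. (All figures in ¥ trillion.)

Y = C + I = 92 + 0.65Y + 307
Y − 0.65Y = 399
0.35Y = 399, so Y = 399/0.35 = 1140

Y = 1140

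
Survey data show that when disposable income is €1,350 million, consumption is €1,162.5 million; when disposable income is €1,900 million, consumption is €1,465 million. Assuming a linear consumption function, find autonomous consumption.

a = 420

MPC = ΔC/ΔY = (1465 − 1162.5)/(1900 − 1350) = 302.5/550 = 0.55
a = C − MPC·Y = 1162.5 − 0.55(1350) = 1162.5 − 742.5 = 420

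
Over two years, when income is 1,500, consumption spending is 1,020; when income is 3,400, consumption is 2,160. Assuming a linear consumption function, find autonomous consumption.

a = 120

MPC = ΔC/ΔY = (2160 − 1020)/(3400 − 1500) = 1140/1900 = 0.6
a = C − MPC·Y = 1020 − 0.6(1500) = 1020 − 900 = 120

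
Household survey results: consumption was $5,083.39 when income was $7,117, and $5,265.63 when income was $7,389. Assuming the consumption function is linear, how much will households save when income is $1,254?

MPC = (5265.63 − 5083.39)/(7389 − 7117) = 182.24/272 = 0.67
a = 5083.39 − 0.67(7117) = 5083.39 − 4768.39 = 315
C = 315 + 0.67(1254) = 1155.18
S = 1254 − 1155.18 = 98.82

S = 98.82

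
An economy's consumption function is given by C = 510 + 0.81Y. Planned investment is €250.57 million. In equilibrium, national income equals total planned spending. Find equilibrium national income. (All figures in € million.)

Y = C + I = 510 + 0.81Y + 250.57
Y − 0.81Y = 760.57
0.19Y = 760.57, so Y = 760.57/0.19 = 4003

Y = 4003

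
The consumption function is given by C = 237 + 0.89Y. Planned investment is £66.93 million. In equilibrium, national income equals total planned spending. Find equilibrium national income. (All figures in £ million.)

Y = C + I = 237 + 0.89Y + 66.93
Y − 0.89Y = 303.93
0.11Y = 303.93, so Y = 303.93/0.11 = 2763

Y = 2763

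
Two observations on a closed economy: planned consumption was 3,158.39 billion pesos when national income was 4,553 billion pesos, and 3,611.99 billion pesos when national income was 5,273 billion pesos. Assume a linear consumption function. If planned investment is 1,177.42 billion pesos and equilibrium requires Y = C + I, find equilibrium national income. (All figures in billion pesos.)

Y = 3966

MPC = (3611.99 − 3158.39)/(5273 − 4553) = 453.6/720 = 0.63
a = 3158.39 − 0.63(4553) = 290
Equilibrium: Y = 290 + 0.63Y + 1177.42
0.37Y = 1467.42, so Y = 1467.42/0.37 = 3966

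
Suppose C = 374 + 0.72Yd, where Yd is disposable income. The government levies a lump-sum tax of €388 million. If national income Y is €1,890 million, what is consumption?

Yd = Y − T = 1890 − 388 = 1502
C = 374 + 0.72(1502) = 374 + 1081.44 = 1455.44

C = 1455.44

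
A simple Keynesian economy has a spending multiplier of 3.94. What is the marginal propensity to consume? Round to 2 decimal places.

MPC = 0.75

k = 1/(1 − MPC), so 1 − MPC = 1/k = 1/3.94 = 0.2538
MPC = 1 − 0.2538 = 0.75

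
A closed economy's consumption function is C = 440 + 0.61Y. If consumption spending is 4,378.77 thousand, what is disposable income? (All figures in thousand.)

440 + 0.61Y = 4378.77
0.61Y = 3938.77, so Y = 3938.77/0.61 = 6457

Y = 6457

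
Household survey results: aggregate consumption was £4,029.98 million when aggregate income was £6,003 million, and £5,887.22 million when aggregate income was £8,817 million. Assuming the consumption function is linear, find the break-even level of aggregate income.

MPC = (5887.22 − 4029.98)/(8817 − 6003) = 1857.24/2814 = 0.66
a = 4029.98 − 0.66(6003) = 4029.98 − 3961.98 = 68
Break-even: Y = a/(1−MPC) = 68/0.34 = 200

Y = 200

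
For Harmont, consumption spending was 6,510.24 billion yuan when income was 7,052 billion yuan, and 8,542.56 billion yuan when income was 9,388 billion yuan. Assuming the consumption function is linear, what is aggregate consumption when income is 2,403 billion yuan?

MPC = (8542.56 − 6510.24)/(9388 − 7052) = 2032.32/2336 = 0.87
a = 6510.24 − 0.87(7052) = 6510.24 − 6135.24 = 375
C = 375 + 0.87(2403) = 375 + 2090.61 = 2465.61

C = 2465.61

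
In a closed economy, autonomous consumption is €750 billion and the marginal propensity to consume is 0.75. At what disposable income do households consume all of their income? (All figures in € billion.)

At break-even, C = Y: 750 + 0.75Y = Y
0.25Y = 750, so Y = 750/0.25 = 3000

Y = 3000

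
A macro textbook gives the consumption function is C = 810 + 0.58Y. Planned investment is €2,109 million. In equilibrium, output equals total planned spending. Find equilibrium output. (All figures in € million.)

Y = C + I = 810 + 0.58Y + 2109
Y − 0.58Y = 2919
0.42Y = 2919, so Y = 2919/0.42 = 6950

Y = 6950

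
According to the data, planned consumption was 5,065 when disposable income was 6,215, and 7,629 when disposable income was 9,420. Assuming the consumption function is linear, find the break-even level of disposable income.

Y = 465

MPC = (7629 − 5065)/(9420 − 6215) = 2564/3205 = 0.8
a = 5065 − 0.8(6215) = 5065 − 4972 = 93
Break-even: Y = a/(1−MPC) = 93/0.2 = 465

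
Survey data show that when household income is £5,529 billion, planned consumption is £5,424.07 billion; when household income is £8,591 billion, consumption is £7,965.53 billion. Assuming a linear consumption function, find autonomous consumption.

MPC = ΔC/ΔY = (7965.53 − 5424.07)/(8591 − 5529) = 2541.46/3062 = 0.83
a = C − MPC·Y = 5424.07 − 0.83(5529) = 5424.07 − 4589.07 = 835

a = 835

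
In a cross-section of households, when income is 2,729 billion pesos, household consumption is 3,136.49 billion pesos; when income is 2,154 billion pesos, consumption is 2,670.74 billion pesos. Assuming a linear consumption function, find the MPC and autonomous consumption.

MPC = 0.81; a = 926

MPC = ΔC/ΔY = (3136.49 − 2670.74)/(2729 − 2154) = 465.75/575 = 0.81
a = C − MPC·Y = 2670.74 − 0.81(2154) = 2670.74 − 1744.74 = 926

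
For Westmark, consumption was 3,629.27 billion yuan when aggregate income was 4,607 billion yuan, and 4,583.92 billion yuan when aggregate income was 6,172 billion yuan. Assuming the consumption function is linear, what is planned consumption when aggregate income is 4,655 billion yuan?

MPC = (4583.92 − 3629.27)/(6172 − 4607) = 954.65/1565 = 0.61
a = 3629.27 − 0.61(4607) = 3629.27 − 2810.27 = 819
C = 819 + 0.61(4655) = 819 + 2839.55 = 3658.55

C = 3658.55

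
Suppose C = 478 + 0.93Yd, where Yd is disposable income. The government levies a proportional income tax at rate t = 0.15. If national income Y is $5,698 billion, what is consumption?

C = 4982.269

Yd = (1 − 0.15)(5698) = 0.85(5698) = 4843.3
C = 478 + 0.93(4843.3) = 478 + 4504.269 = 4982.269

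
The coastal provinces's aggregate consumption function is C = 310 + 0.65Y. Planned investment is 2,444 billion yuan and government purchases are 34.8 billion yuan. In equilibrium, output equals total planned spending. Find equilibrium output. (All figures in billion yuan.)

Y = C + I + G = 310 + 0.65Y + 2444 + 34.8
Y − 0.65Y = 2788.8
0.35Y = 2788.8, so Y = 2788.8/0.35 = 7968

Y = 7968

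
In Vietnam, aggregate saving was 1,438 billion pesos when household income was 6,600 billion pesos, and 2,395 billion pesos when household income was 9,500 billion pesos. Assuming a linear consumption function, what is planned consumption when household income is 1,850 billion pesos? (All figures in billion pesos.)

C = 1979.5

MPS = ΔS/ΔY = (2395 − 1438)/(9500 − 6600) = 957/2900 = 0.33
MPC = 1 − MPS = 0.67
Autonomous saving = 1438 − 0.33(6600) = -740, so a = 740
C = 740 + 0.67(1850) = 740 + 1239.5 = 1979.5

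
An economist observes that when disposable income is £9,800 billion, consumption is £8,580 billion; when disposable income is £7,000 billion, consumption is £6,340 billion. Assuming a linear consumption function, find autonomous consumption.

a = 740

MPC = ΔC/ΔY = (8580 − 6340)/(9800 − 7000) = 2240/2800 = 0.8
a = C − MPC·Y = 6340 − 0.8(7000) = 6340 − 5600 = 740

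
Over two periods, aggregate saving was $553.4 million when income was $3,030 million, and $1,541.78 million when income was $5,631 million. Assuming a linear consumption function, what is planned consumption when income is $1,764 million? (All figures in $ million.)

C = 1691.68

MPS = ΔS/ΔY = (1541.78 − 553.4)/(5631 − 3030) = 988.38/2601 = 0.38
MPC = 1 − MPS = 0.62
Autonomous saving = 553.4 − 0.38(3030) = -598, so a = 598
C = 598 + 0.62(1764) = 598 + 1093.68 = 1691.68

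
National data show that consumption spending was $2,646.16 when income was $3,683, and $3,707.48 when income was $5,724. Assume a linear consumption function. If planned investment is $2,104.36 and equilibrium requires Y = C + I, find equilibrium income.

MPC = (3707.48 − 2646.16)/(5724 − 3683) = 1061.32/2041 = 0.52
a = 2646.16 − 0.52(3683) = 731
Equilibrium: Y = 731 + 0.52Y + 2104.36
0.48Y = 2835.36, so Y = 2835.36/0.48 = 5907

Y = 5907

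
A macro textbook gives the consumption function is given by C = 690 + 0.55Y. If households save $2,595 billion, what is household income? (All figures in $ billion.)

Y = 7300

S = Y − C = -690 + 0.45Y
-690 + 0.45Y = 2595, so 0.45Y = 3285 and Y = 7300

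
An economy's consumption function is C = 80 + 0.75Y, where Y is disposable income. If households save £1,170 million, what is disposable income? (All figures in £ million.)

Y = 5000

S = Y − C = -80 + 0.25Y
-80 + 0.25Y = 1170, so 0.25Y = 1250 and Y = 5000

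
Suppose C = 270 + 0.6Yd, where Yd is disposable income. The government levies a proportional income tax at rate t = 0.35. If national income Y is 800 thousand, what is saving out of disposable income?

Yd = (1 − 0.35)(800) = 0.65(800) = 520
C = 270 + 0.6(520) = 270 + 312 = 582
S = Yd − C = 520 − 582 = -62

S = -62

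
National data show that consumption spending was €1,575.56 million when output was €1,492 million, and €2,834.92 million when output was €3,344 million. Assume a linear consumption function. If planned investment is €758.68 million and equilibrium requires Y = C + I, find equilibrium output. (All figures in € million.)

MPC = (2834.92 − 1575.56)/(3344 − 1492) = 1259.36/1852 = 0.68
a = 1575.56 − 0.68(1492) = 561
Equilibrium: Y = 561 + 0.68Y + 758.68
0.32Y = 1319.68, so Y = 1319.68/0.32 = 4124

Y = 4124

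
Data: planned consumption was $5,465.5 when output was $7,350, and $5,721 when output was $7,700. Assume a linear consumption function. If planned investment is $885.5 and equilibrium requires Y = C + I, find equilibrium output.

Y = 3650

MPC = (5721 − 5465.5)/(7700 − 7350) = 255.5/350 = 0.73
a = 5465.5 − 0.73(7350) = 100
Equilibrium: Y = 100 + 0.73Y + 885.5
0.27Y = 985.5, so Y = 985.5/0.27 = 3650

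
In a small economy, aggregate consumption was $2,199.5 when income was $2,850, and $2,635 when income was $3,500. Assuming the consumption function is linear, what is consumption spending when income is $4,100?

C = 3037

MPC = (2635 − 2199.5)/(3500 − 2850) = 435.5/650 = 0.67
a = 2199.5 − 0.67(2850) = 2199.5 − 1909.5 = 290
C = 290 + 0.67(4100) = 290 + 2747 = 3037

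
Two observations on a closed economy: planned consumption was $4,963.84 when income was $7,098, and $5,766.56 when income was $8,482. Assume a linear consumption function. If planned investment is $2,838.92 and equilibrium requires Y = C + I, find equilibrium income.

Y = 8776

MPC = (5766.56 − 4963.84)/(8482 − 7098) = 802.72/1384 = 0.58
a = 4963.84 − 0.58(7098) = 847
Equilibrium: Y = 847 + 0.58Y + 2838.92
0.42Y = 3685.92, so Y = 3685.92/0.42 = 8776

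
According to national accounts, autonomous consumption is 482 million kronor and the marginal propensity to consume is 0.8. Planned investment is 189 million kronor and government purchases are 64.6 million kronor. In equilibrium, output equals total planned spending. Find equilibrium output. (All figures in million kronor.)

Y = 3678

Y = C + I + G = 482 + 0.8Y + 189 + 64.6
Y − 0.8Y = 735.6
0.2Y = 735.6, so Y = 735.6/0.2 = 3678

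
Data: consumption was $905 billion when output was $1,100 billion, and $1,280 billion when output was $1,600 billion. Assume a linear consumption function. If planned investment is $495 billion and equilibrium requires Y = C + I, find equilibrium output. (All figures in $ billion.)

MPC = (1280 − 905)/(1600 − 1100) = 375/500 = 0.75
a = 905 − 0.75(1100) = 80
Equilibrium: Y = 80 + 0.75Y + 495
0.25Y = 575, so Y = 575/0.25 = 2300

Y = 2300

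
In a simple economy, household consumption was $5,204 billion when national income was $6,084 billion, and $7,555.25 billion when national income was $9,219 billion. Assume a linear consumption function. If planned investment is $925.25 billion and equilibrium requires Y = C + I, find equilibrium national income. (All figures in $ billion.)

Y = 6265

MPC = (7555.25 − 5204)/(9219 − 6084) = 2351.25/3135 = 0.75
a = 5204 − 0.75(6084) = 641
Equilibrium: Y = 641 + 0.75Y + 925.25
0.25Y = 1566.25, so Y = 1566.25/0.25 = 6265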